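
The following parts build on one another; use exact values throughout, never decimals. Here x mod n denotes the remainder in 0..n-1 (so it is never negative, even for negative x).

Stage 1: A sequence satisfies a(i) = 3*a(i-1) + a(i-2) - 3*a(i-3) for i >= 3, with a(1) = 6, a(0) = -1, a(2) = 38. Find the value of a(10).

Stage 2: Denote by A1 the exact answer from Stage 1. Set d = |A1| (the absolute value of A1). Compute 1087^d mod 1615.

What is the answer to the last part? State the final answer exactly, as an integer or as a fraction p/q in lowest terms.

1004

Stage 1: a(3) = 3*(38) + 1*(6) - 3*(-1) = 123; iterating: a(3)=123, a(4)=389, a(5)=1176, a(6)=3548, a(7)=10653, a(8)=31979, a(9)=95946, a(10)=287858; answer 287858
Stage 2: A1 = 287858; d = 287858; squarings mod 1615: 1087^1=1087, 1087^2=1004, 1087^4=256, 1087^8=936, 1087^16=766, 1087^32=511, 1087^64=1106, 1087^128=681, 1087^256=256, 1087^512=936, 1087^1024=766, 1087^2048=511, 1087^4096=1106, 1087^8192=681, 1087^16384=256, 1087^32768=936, 1087^65536=766, 1087^131072=511, 1087^262144=1106; 1087^287858 = 1087^2 * 1087^16 * 1087^32 * 1087^64 * 1087^1024 * 1087^8192 * 1087^16384 * 1087^262144 = 1004 (mod 1615); answer 1004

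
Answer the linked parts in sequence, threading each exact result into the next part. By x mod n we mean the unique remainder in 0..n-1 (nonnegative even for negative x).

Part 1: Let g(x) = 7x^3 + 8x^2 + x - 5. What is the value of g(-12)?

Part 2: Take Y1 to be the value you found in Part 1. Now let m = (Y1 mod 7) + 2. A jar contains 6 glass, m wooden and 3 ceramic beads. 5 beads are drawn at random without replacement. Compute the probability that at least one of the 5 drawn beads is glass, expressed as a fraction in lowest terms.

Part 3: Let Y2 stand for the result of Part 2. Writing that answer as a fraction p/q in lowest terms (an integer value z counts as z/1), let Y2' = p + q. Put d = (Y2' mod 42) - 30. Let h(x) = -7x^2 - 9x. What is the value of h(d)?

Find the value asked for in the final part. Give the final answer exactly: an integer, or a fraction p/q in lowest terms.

-2356

Part 1: 7*(-12)^3 + 8*(-12)^2 + 1*(-12)^1 - 5 = (-12096) + (1152) + (-12) + (-5) = -10961; answer -10961
Part 2: Y1 = -10961; m = 3; total draws C(12,5) = 792; complement C(6,5) = 6; favorable 792 - 6 = 786; P = 131/132; answer 131/132
Part 3: Y2 = 131/132; threaded value p + q = 263; d = -19; -7*(-19)^2 - 9*(-19)^1 = (-2527) + (171) = -2356; answer -2356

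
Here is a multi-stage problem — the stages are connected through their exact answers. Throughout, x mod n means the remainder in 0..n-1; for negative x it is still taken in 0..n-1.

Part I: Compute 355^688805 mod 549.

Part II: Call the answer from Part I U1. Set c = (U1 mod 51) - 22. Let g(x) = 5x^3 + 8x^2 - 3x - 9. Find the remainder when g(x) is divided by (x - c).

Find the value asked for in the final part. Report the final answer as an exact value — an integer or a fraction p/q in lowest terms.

1341

Part I: squarings mod 549: 355^1=355, 355^2=304, 355^4=184, 355^8=367, 355^16=184, 355^32=367, 355^64=184, 355^128=367, 355^256=184, 355^512=367, 355^1024=184, 355^2048=367, 355^4096=184, 355^8192=367, 355^16384=184, 355^32768=367, 355^65536=184, 355^131072=367, 355^262144=184, 355^524288=367; 355^688805 = 355^1 * 355^4 * 355^32 * 355^128 * 355^512 * 355^32768 * 355^131072 * 355^524288 = 538 (mod 549); answer 538
Part II: U1 = 538; c = 6; remainder = value at the root: 5*(6)^3 + 8*(6)^2 - 3*(6)^1 - 9 = (1080) + (288) + (-18) + (-9) = 1341; answer 1341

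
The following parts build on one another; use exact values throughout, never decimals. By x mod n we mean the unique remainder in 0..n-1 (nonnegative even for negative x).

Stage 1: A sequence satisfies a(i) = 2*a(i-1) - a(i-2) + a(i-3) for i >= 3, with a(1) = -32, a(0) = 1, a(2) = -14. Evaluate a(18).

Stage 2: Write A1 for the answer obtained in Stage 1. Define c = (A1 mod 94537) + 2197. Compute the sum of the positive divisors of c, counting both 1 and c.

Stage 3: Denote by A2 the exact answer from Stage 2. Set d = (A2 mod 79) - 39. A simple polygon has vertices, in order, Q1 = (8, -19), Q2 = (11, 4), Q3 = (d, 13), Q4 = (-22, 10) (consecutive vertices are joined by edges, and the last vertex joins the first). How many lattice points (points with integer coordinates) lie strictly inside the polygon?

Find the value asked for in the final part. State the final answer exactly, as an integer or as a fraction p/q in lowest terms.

Stage 1: a(3) = 2*(-14) - 1*(-32) + 1*(1) = 5; iterating: a(3)=5, a(4)=-8, a(5)=-35, a(6)=-57, a(7)=-87, a(8)=-152, a(9)=-274, a(10)=-483, a(11)=-844, a(12)=-1479, a(13)=-2597, a(14)=-4559, a(15)=-8000, a(16)=-14038, a(17)=-24635, a(18)=-43232; answer -43232
Stage 2: A1 = -43232; c = 53502; 53502 = 2 * 3 * 37 * 241; sigma = (1 + 2) * (1 + 3) * (1 + 37) * (1 + 241) = 3 * 4 * 38 * 242 = 110352; answer 110352
Stage 3: A2 = 110352; d = 29; cross terms: (8*4 - 11*-19)=241, (11*13 - 29*4)=27, (29*10 - -22*13)=576, (-22*-19 - 8*10)=338; twice the area = |1182| = 1182; area = 591; boundary points = 1 + 9 + 3 + 1 = 14; strictly interior points = area - boundary/2 + 1 = 585; answer 585

585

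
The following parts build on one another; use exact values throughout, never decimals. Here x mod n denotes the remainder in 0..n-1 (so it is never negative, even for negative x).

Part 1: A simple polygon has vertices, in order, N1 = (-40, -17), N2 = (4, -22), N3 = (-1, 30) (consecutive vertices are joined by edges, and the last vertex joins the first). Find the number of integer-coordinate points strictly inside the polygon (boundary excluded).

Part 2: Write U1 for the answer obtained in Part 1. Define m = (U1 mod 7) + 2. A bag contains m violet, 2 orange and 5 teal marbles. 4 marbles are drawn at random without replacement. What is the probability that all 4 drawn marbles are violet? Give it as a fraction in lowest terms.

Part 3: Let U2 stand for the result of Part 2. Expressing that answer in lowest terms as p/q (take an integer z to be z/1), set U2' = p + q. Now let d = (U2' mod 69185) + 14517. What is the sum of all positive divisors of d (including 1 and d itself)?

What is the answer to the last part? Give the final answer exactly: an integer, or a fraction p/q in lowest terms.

16896

Part 1: cross terms: (-40*-22 - 4*-17)=948, (4*30 - -1*-22)=98, (-1*-17 - -40*30)=1217; twice the area = |2263| = 2263; area = 2263/2; boundary points = 1 + 1 + 1 = 3; strictly interior points = area - boundary/2 + 1 = 1131; answer 1131
Part 2: U1 = 1131; m = 6; total draws C(13,4) = 715; favorable C(6,4) = 15; P = 3/143; answer 3/143
Part 3: U2 = 3/143; threaded value p + q = 146; d = 14663; 14663 = 11 * 31 * 43; sigma = (1 + 11) * (1 + 31) * (1 + 43) = 12 * 32 * 44 = 16896; answer 16896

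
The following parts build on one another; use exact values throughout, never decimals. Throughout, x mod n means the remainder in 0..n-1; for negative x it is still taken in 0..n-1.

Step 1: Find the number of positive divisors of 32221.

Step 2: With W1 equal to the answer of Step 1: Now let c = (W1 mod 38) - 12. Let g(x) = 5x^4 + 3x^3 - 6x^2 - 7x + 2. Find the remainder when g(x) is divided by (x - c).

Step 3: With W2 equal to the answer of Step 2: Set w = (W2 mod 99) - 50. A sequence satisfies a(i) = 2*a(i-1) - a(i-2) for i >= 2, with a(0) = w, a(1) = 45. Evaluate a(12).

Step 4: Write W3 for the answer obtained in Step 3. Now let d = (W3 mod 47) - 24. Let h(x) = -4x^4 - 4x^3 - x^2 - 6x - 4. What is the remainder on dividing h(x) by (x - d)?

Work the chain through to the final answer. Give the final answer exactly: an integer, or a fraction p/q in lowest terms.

Step 1: 32221 = 7 * 4603; number of divisors = (1+1) * (1+1) = 4; answer 4
Step 2: W1 = 4; c = -8; remainder = value at the root: 5*(-8)^4 + 3*(-8)^3 - 6*(-8)^2 - 7*(-8)^1 + 2 = (20480) + (-1536) + (-384) + (56) + (2) = 18618; answer 18618
Step 3: W2 = 18618; w = -44; a(2) = 2*(45) - 1*(-44) = 134; iterating: a(2)=134, a(3)=223, a(4)=312, a(5)=401, a(6)=490, a(7)=579, a(8)=668, a(9)=757, a(10)=846, a(11)=935, a(12)=1024; answer 1024
Step 4: W3 = 1024; d = 13; remainder = value at the root: -4*(13)^4 - 4*(13)^3 - 1*(13)^2 - 6*(13)^1 - 4 = (-114244) + (-8788) + (-169) + (-78) + (-4) = -123283; answer -123283

-123283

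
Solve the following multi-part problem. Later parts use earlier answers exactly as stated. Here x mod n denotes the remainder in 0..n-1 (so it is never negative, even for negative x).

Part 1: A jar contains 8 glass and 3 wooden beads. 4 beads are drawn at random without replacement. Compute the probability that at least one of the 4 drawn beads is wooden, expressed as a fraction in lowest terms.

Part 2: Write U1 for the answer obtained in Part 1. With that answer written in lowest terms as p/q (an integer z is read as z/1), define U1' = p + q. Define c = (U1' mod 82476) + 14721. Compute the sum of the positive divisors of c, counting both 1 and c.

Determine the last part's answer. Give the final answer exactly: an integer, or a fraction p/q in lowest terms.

31080

Part 1: total draws C(11,4) = 330; complement C(8,4) = 70; favorable 330 - 70 = 260; P = 26/33; answer 26/33
Part 2: U1 = 26/33; threaded value p + q = 59; c = 14780; 14780 = 2^2 * 5 * 739; sigma = (1 + 2 + 4) * (1 + 5) * (1 + 739) = 7 * 6 * 740 = 31080; answer 31080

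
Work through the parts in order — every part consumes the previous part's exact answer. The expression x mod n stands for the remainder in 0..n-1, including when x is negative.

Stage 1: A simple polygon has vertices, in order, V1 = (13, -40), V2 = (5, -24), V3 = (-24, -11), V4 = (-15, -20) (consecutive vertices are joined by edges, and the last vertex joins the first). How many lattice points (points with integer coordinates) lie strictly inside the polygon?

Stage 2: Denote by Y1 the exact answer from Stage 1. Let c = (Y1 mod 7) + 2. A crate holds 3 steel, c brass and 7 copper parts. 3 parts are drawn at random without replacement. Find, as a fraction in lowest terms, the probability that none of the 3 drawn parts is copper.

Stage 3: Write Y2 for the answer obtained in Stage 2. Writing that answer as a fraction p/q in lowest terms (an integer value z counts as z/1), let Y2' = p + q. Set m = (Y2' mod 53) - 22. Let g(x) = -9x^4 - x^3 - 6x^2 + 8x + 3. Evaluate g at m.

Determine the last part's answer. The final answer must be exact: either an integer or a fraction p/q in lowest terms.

-173

Stage 1: cross terms: (13*-24 - 5*-40)=-112, (5*-11 - -24*-24)=-631, (-24*-20 - -15*-11)=315, (-15*-40 - 13*-20)=860; twice the area = |432| = 432; area = 216; boundary points = 8 + 1 + 9 + 4 = 22; strictly interior points = area - boundary/2 + 1 = 206; answer 206
Stage 2: Y1 = 206; c = 5; total draws C(15,3) = 455; favorable C(8,3) = 56; P = 8/65; answer 8/65
Stage 3: Y2 = 8/65; threaded value p + q = 73; m = -2; -9*(-2)^4 - 1*(-2)^3 - 6*(-2)^2 + 8*(-2)^1 + 3 = (-144) + (8) + (-24) + (-16) + (3) = -173; answer -173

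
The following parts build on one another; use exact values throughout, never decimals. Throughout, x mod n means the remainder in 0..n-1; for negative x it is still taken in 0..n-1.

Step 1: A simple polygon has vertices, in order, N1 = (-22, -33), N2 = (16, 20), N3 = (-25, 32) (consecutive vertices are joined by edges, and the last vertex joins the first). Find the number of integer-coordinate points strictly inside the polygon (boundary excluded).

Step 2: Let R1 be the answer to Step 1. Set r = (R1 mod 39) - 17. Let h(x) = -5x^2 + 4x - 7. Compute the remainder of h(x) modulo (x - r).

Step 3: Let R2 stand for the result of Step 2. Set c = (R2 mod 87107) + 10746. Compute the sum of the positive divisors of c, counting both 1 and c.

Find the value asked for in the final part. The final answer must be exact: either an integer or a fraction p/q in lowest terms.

194784

Step 1: cross terms: (-22*20 - 16*-33)=88, (16*32 - -25*20)=1012, (-25*-33 - -22*32)=1529; twice the area = |2629| = 2629; area = 2629/2; boundary points = 1 + 1 + 1 = 3; strictly interior points = area - boundary/2 + 1 = 1314; answer 1314
Step 2: R1 = 1314; r = 10; remainder = value at the root: -5*(10)^2 + 4*(10)^1 - 7 = (-500) + (40) + (-7) = -467; answer -467
Step 3: R2 = -467; c = 97386; 97386 = 2 * 3 * 16231; sigma = (1 + 2) * (1 + 3) * (1 + 16231) = 3 * 4 * 16232 = 194784; answer 194784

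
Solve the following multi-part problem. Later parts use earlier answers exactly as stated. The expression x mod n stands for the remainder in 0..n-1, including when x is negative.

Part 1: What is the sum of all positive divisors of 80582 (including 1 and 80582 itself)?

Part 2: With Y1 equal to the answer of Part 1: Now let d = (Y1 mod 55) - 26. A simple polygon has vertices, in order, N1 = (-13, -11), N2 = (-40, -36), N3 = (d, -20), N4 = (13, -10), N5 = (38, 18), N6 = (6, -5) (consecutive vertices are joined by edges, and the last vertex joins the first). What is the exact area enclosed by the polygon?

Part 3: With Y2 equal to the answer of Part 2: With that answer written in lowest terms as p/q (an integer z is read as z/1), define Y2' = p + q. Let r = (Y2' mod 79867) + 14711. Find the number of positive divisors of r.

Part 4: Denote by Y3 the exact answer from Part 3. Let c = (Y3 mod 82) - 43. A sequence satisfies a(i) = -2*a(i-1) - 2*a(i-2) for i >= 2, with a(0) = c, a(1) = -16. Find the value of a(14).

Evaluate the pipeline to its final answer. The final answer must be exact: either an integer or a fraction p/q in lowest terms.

Part 1: 80582 = 2 * 43 * 937; sigma = (1 + 2) * (1 + 43) * (1 + 937) = 3 * 44 * 938 = 123816; answer 123816
Part 2: Y1 = 123816; d = -15; cross terms: (-13*-36 - -40*-11)=28, (-40*-20 - -15*-36)=260, (-15*-10 - 13*-20)=410, (13*18 - 38*-10)=614, (38*-5 - 6*18)=-298, (6*-11 - -13*-5)=-131; twice the area = |883| = 883; area = 883/2; answer 883/2
Part 3: Y2 = 883/2; threaded value p + q = 885; r = 15596; 15596 = 2^2 * 7 * 557; number of divisors = (2+1) * (1+1) * (1+1) = 12; answer 12
Part 4: Y3 = 12; c = -31; a(2) = -2*(-16) - 2*(-31) = 94; iterating: a(2)=94, a(3)=-156, a(4)=124, a(5)=64, a(6)=-376, a(7)=624, a(8)=-496, a(9)=-256, a(10)=1504, a(11)=-2496, a(12)=1984, a(13)=1024, a(14)=-6016; answer -6016

-6016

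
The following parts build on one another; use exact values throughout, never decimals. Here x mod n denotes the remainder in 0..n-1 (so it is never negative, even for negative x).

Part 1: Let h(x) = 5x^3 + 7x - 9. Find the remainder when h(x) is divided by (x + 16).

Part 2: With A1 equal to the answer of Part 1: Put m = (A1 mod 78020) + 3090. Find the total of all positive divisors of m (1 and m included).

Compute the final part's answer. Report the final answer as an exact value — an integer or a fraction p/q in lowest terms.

60510

Part 1: remainder = value at the root: 5*(-16)^3 + 7*(-16)^1 - 9 = (-20480) + (-112) + (-9) = -20601; answer -20601
Part 2: A1 = -20601; m = 60509; 60509 is prime, so its only divisors are 1 and 60509; sigma = 1 + 60509 = 60510; answer 60510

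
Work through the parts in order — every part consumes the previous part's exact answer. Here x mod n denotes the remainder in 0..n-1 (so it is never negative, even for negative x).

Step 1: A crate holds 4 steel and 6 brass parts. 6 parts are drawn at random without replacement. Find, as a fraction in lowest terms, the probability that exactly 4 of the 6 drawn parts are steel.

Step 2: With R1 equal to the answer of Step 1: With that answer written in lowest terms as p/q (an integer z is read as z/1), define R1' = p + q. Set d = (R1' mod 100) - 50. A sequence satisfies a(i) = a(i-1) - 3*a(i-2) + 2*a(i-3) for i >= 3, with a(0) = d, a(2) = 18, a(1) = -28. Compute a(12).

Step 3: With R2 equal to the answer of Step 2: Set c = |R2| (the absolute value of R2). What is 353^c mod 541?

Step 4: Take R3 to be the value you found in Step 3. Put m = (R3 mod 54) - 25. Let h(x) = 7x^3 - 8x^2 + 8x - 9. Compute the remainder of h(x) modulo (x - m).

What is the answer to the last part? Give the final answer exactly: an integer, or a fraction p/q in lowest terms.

Step 1: total draws C(10,6) = 210; favorable C(4,4)*C(6,2) = 15; P = 1/14; answer 1/14
Step 2: R1 = 1/14; threaded value p + q = 15; d = -35; a(3) = 1*(18) - 3*(-28) + 2*(-35) = 32; iterating: a(3)=32, a(4)=-78, a(5)=-138, a(6)=160, a(7)=418, a(8)=-338, a(9)=-1272, a(10)=578, a(11)=3718, a(12)=-560; answer -560
Step 3: R2 = -560; c = 560; squarings mod 541: 353^1=353, 353^2=179, 353^4=122, 353^8=277, 353^16=448, 353^32=534, 353^64=49, 353^128=237, 353^256=446, 353^512=369; 353^560 = 353^16 * 353^32 * 353^512 = 15 (mod 541); answer 15
Step 4: R3 = 15; m = -10; remainder = value at the root: 7*(-10)^3 - 8*(-10)^2 + 8*(-10)^1 - 9 = (-7000) + (-800) + (-80) + (-9) = -7889; answer -7889

-7889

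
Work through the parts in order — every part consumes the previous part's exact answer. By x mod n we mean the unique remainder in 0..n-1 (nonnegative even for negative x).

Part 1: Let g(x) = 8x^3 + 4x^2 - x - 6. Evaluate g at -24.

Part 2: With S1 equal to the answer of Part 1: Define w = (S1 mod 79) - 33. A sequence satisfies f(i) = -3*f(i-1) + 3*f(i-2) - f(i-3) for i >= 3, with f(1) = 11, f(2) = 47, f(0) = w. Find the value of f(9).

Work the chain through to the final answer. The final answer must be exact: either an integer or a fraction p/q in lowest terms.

Part 1: 8*(-24)^3 + 4*(-24)^2 - 1*(-24)^1 - 6 = (-110592) + (2304) + (24) + (-6) = -108270; answer -108270
Part 2: S1 = -108270; w = 6; f(3) = -3*(47) + 3*(11) - 1*(6) = -114; iterating: f(3)=-114, f(4)=472, f(5)=-1805, f(6)=6945, f(7)=-26722, f(8)=102806, f(9)=-395529; answer -395529

-395529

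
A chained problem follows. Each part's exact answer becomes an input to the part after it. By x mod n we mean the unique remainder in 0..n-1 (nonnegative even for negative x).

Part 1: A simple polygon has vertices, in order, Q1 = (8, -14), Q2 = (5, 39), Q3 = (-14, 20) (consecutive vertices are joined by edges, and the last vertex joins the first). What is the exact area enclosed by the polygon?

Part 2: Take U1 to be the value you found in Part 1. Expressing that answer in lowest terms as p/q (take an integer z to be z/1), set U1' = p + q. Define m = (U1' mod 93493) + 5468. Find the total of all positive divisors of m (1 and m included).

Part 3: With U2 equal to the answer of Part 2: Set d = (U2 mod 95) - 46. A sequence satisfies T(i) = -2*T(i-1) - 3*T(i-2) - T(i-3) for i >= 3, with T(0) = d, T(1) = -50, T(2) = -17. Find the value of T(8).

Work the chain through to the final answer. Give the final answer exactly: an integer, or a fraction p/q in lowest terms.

236

Part 1: cross terms: (8*39 - 5*-14)=382, (5*20 - -14*39)=646, (-14*-14 - 8*20)=36; twice the area = |1064| = 1064; area = 532; answer 532
Part 2: U1 = 532; threaded value p + q = 533; m = 6001; 6001 = 17 * 353; sigma = (1 + 17) * (1 + 353) = 18 * 354 = 6372; answer 6372
Part 3: U2 = 6372; d = -39; T(3) = -2*(-17) - 3*(-50) - 1*(-39) = 223; iterating: T(3)=223, T(4)=-345, T(5)=38, T(6)=736, T(7)=-1241, T(8)=236; answer 236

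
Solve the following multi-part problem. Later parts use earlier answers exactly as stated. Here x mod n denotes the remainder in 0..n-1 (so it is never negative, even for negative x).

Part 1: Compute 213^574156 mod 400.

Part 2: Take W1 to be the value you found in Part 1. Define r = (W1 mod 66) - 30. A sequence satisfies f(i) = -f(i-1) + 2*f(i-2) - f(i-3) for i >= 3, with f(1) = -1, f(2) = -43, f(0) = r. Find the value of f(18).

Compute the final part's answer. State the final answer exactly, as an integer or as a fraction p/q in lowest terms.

-4492537

Part 1: squarings mod 400: 213^1=213, 213^2=169, 213^4=161, 213^8=321, 213^16=241, 213^32=81, 213^64=161, 213^128=321, 213^256=241, 213^512=81, 213^1024=161, 213^2048=321, 213^4096=241, 213^8192=81, 213^16384=161, 213^32768=321, 213^65536=241, 213^131072=81, 213^262144=161, 213^524288=321; 213^574156 = 213^4 * 213^8 * 213^64 * 213^128 * 213^512 * 213^16384 * 213^32768 * 213^524288 = 241 (mod 400); answer 241
Part 2: W1 = 241; r = 13; f(3) = -1*(-43) + 2*(-1) - 1*(13) = 28; iterating: f(3)=28, f(4)=-113, f(5)=212, f(6)=-466, f(7)=1003, f(8)=-2147, f(9)=4619, f(10)=-9916, f(11)=21301, f(12)=-45752, f(13)=98270, f(14)=-211075, f(15)=453367, f(16)=-973787, f(17)=2091596, f(18)=-4492537; answer -4492537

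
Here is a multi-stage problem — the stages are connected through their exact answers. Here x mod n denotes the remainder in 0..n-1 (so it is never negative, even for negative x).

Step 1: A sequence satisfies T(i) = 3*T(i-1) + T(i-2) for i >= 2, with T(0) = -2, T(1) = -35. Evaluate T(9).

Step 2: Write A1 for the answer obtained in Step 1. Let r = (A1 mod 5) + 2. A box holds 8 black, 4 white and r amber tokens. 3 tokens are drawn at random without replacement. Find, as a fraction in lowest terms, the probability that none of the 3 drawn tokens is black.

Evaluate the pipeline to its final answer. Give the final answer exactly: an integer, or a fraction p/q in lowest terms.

1/13

Step 1: T(2) = 3*(-35) + 1*(-2) = -107; iterating: T(2)=-107, T(3)=-356, T(4)=-1175, T(5)=-3881, T(6)=-12818, T(7)=-42335, T(8)=-139823, T(9)=-461804; answer -461804
Step 2: A1 = -461804; r = 3; total draws C(15,3) = 455; favorable C(7,3) = 35; P = 1/13; answer 1/13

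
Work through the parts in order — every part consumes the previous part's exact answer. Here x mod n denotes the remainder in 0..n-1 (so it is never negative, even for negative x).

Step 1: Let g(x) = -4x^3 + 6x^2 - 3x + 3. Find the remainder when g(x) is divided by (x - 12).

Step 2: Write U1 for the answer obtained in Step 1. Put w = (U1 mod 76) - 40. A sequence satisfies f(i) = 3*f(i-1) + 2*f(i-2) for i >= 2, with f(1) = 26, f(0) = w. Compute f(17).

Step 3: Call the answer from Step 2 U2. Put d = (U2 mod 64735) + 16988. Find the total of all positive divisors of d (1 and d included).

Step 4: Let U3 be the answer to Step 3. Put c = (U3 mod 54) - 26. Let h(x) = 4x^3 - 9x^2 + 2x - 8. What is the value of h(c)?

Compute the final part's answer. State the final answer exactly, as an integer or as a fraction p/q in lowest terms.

-76448

Step 1: remainder = value at the root: -4*(12)^3 + 6*(12)^2 - 3*(12)^1 + 3 = (-6912) + (864) + (-36) + (3) = -6081; answer -6081
Step 2: U1 = -6081; w = 35; f(2) = 3*(26) + 2*(35) = 148; iterating: f(2)=148, f(3)=496, f(4)=1784, f(5)=6344, f(6)=22600, f(7)=80488, f(8)=286664, f(9)=1020968, f(10)=3636232, f(11)=12950632, f(12)=46124360, f(13)=164274344, f(14)=585071752, f(15)=2083763944, f(16)=7421435336, f(17)=26431833896; answer 26431833896
Step 3: U2 = 26431833896; d = 32504; 32504 = 2^3 * 17 * 239; sigma = (1 + 2 + 4 + 8) * (1 + 17) * (1 + 239) = 15 * 18 * 240 = 64800; answer 64800
Step 4: U3 = 64800; c = -26; 4*(-26)^3 - 9*(-26)^2 + 2*(-26)^1 - 8 = (-70304) + (-6084) + (-52) + (-8) = -76448; answer -76448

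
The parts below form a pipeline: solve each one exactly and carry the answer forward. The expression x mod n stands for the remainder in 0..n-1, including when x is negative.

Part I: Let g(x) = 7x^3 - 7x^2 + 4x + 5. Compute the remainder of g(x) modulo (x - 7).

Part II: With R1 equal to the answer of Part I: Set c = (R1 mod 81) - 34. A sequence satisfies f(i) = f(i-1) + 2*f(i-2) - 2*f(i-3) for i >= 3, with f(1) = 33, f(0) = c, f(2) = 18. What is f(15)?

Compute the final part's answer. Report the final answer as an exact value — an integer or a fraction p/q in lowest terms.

-1618

Part I: remainder = value at the root: 7*(7)^3 - 7*(7)^2 + 4*(7)^1 + 5 = (2401) + (-343) + (28) + (5) = 2091; answer 2091
Part II: R1 = 2091; c = 32; f(3) = 1*(18) + 2*(33) - 2*(32) = 20; iterating: f(3)=20, f(4)=-10, f(5)=-6, f(6)=-66, f(7)=-58, f(8)=-178, f(9)=-162, f(10)=-402, f(11)=-370, f(12)=-850, f(13)=-786, f(14)=-1746, f(15)=-1618; answer -1618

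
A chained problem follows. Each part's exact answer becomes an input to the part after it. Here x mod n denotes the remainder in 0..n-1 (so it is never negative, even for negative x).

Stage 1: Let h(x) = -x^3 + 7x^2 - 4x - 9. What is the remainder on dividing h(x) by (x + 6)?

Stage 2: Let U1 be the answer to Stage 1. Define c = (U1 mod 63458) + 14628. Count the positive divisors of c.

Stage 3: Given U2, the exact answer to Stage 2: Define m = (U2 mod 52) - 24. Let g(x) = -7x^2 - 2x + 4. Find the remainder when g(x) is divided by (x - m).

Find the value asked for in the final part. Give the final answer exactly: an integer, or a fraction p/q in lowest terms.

-980

Stage 1: remainder = value at the root: -1*(-6)^3 + 7*(-6)^2 - 4*(-6)^1 - 9 = (216) + (252) + (24) + (-9) = 483; answer 483
Stage 2: U1 = 483; c = 15111; 15111 = 3^2 * 23 * 73; number of divisors = (2+1) * (1+1) * (1+1) = 12; answer 12
Stage 3: U2 = 12; m = -12; remainder = value at the root: -7*(-12)^2 - 2*(-12)^1 + 4 = (-1008) + (24) + (4) = -980; answer -980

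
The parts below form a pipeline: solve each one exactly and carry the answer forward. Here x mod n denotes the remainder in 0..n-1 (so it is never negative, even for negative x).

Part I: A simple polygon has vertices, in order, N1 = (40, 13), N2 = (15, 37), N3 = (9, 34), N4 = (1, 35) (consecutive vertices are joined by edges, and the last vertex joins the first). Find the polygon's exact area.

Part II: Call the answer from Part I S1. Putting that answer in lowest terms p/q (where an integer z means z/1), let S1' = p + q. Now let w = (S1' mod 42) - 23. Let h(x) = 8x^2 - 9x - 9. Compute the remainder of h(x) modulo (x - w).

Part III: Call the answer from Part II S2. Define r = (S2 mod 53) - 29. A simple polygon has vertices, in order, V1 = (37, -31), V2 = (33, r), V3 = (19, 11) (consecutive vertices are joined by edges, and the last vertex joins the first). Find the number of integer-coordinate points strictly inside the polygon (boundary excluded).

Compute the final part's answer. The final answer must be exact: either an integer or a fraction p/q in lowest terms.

218

Part I: cross terms: (40*37 - 15*13)=1285, (15*34 - 9*37)=177, (9*35 - 1*34)=281, (1*13 - 40*35)=-1387; twice the area = |356| = 356; area = 178; answer 178
Part II: S1 = 178; threaded value p + q = 179; w = -12; remainder = value at the root: 8*(-12)^2 - 9*(-12)^1 - 9 = (1152) + (108) + (-9) = 1251; answer 1251
Part III: S2 = 1251; r = 3; cross terms: (37*3 - 33*-31)=1134, (33*11 - 19*3)=306, (19*-31 - 37*11)=-996; twice the area = |444| = 444; area = 222; boundary points = 2 + 2 + 6 = 10; strictly interior points = area - boundary/2 + 1 = 218; answer 218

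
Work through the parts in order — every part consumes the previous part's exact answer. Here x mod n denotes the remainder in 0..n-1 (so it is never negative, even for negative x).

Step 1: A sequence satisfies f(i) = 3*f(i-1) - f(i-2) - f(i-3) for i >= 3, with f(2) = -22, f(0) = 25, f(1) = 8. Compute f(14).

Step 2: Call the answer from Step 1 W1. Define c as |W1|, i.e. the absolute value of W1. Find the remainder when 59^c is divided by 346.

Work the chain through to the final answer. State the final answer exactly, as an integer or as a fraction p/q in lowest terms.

137

Step 1: f(3) = 3*(-22) - 1*(8) - 1*(25) = -99; iterating: f(3)=-99, f(4)=-283, f(5)=-728, f(6)=-1802, f(7)=-4395, f(8)=-10655, f(9)=-25768, f(10)=-62254, f(11)=-150339, f(12)=-362995, f(13)=-876392, f(14)=-2115842; answer -2115842
Step 2: W1 = -2115842; c = 2115842; squarings mod 346: 59^1=59, 59^2=21, 59^4=95, 59^8=29, 59^16=149, 59^32=57, 59^64=135, 59^128=233, 59^256=313, 59^512=51, 59^1024=179, 59^2048=209, 59^4096=85, 59^8192=305, 59^16384=297, 59^32768=325, 59^65536=95, 59^131072=29, 59^262144=149, 59^524288=57, 59^1048576=135, 59^2097152=233; 59^2115842 = 59^2 * 59^256 * 59^2048 * 59^16384 * 59^2097152 = 137 (mod 346); answer 137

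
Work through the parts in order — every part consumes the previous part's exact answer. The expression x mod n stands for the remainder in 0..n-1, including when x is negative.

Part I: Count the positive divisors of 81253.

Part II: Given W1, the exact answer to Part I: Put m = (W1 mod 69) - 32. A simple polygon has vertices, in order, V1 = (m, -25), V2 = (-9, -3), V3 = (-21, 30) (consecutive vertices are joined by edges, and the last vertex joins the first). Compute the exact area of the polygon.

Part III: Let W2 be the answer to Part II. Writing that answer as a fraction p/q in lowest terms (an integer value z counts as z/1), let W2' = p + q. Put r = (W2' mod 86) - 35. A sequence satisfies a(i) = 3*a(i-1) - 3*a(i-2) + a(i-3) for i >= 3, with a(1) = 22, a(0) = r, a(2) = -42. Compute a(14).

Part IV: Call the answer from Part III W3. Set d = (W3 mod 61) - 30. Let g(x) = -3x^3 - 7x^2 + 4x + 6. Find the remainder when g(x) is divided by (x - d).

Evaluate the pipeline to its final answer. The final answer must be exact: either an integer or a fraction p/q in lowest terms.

Part I: 81253 = 193 * 421; number of divisors = (1+1) * (1+1) = 4; answer 4
Part II: W1 = 4; m = -28; cross terms: (-28*-3 - -9*-25)=-141, (-9*30 - -21*-3)=-333, (-21*-25 - -28*30)=1365; twice the area = |891| = 891; area = 891/2; answer 891/2
Part III: W2 = 891/2; threaded value p + q = 893; r = -2; a(3) = 3*(-42) - 3*(22) + 1*(-2) = -194; iterating: a(3)=-194, a(4)=-434, a(5)=-762, a(6)=-1178, a(7)=-1682, a(8)=-2274, a(9)=-2954, a(10)=-3722, a(11)=-4578, a(12)=-5522, a(13)=-6554, a(14)=-7674; answer -7674
Part IV: W3 = -7674; d = -18; remainder = value at the root: -3*(-18)^3 - 7*(-18)^2 + 4*(-18)^1 + 6 = (17496) + (-2268) + (-72) + (6) = 15162; answer 15162

15162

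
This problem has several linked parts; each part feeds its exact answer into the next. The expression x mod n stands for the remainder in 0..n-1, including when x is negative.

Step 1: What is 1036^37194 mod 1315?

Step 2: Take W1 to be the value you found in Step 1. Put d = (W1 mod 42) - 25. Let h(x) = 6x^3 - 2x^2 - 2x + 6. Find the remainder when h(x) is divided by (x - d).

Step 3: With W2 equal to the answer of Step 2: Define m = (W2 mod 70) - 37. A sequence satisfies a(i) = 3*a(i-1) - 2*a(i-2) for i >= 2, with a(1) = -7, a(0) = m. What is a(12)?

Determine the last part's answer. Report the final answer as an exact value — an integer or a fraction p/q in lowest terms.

Step 1: squarings mod 1315: 1036^1=1036, 1036^2=256, 1036^4=1101, 1036^8=1086, 1036^16=1156, 1036^32=296, 1036^64=826, 1036^128=1106, 1036^256=286, 1036^512=266, 1036^1024=1061, 1036^2048=81, 1036^4096=1301, 1036^8192=196, 1036^16384=281, 1036^32768=61; 1036^37194 = 1036^2 * 1036^8 * 1036^64 * 1036^256 * 1036^4096 * 1036^32768 = 1031 (mod 1315); answer 1031
Step 2: W1 = 1031; d = -2; remainder = value at the root: 6*(-2)^3 - 2*(-2)^2 - 2*(-2)^1 + 6 = (-48) + (-8) + (4) + (6) = -46; answer -46
Step 3: W2 = -46; m = -13; a(2) = 3*(-7) - 2*(-13) = 5; iterating: a(2)=5, a(3)=29, a(4)=77, a(5)=173, a(6)=365, a(7)=749, a(8)=1517, a(9)=3053, a(10)=6125, a(11)=12269, a(12)=24557; answer 24557

24557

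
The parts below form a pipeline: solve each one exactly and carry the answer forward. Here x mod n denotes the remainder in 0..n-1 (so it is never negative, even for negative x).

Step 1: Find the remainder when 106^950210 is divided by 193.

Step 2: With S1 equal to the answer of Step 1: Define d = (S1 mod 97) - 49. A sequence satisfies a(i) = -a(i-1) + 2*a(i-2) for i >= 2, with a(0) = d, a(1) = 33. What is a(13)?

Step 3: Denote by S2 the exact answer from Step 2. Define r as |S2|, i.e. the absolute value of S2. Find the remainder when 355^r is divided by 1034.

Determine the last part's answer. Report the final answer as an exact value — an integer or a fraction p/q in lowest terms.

137

Step 1: squarings mod 193: 106^1=106, 106^2=42, 106^4=27, 106^8=150, 106^16=112, 106^32=192, 106^64=1, 106^128=1, 106^256=1, 106^512=1, 106^1024=1, 106^2048=1, 106^4096=1, 106^8192=1, 106^16384=1, 106^32768=1, 106^65536=1, 106^131072=1, 106^262144=1, 106^524288=1; 106^950210 = 106^2 * 106^64 * 106^128 * 106^256 * 106^512 * 106^1024 * 106^2048 * 106^4096 * 106^8192 * 106^16384 * 106^131072 * 106^262144 * 106^524288 = 42 (mod 193); answer 42
Step 2: S1 = 42; d = -7; a(2) = -1*(33) + 2*(-7) = -47; iterating: a(2)=-47, a(3)=113, a(4)=-207, a(5)=433, a(6)=-847, a(7)=1713, a(8)=-3407, a(9)=6833, a(10)=-13647, a(11)=27313, a(12)=-54607, a(13)=109233; answer 109233
Step 3: S2 = 109233; r = 109233; squarings mod 1034: 355^1=355, 355^2=911, 355^4=653, 355^8=401, 355^16=531, 355^32=713, 355^64=675, 355^128=665, 355^256=707, 355^512=427, 355^1024=345, 355^2048=115, 355^4096=817, 355^8192=559, 355^16384=213, 355^32768=907, 355^65536=619; 355^109233 = 355^1 * 355^16 * 355^32 * 355^128 * 355^512 * 355^2048 * 355^8192 * 355^32768 * 355^65536 = 137 (mod 1034); answer 137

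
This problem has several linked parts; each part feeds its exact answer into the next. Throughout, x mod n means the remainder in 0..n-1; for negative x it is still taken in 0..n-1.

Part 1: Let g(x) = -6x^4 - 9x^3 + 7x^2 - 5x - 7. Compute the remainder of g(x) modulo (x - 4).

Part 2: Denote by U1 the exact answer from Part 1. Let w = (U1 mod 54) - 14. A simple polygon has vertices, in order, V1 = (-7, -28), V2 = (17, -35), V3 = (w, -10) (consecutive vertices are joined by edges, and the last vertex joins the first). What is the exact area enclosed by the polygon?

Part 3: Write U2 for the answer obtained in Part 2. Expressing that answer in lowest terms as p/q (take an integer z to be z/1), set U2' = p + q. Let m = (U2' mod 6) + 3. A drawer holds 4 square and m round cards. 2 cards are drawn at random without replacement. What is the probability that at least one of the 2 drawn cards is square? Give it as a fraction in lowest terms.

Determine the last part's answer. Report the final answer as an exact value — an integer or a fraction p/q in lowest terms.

Part 1: remainder = value at the root: -6*(4)^4 - 9*(4)^3 + 7*(4)^2 - 5*(4)^1 - 7 = (-1536) + (-576) + (112) + (-20) + (-7) = -2027; answer -2027
Part 2: U1 = -2027; w = 11; cross terms: (-7*-35 - 17*-28)=721, (17*-10 - 11*-35)=215, (11*-28 - -7*-10)=-378; twice the area = |558| = 558; area = 279; answer 279
Part 3: U2 = 279; threaded value p + q = 280; m = 7; total draws C(11,2) = 55; complement C(7,2) = 21; favorable 55 - 21 = 34; P = 34/55; answer 34/55

34/55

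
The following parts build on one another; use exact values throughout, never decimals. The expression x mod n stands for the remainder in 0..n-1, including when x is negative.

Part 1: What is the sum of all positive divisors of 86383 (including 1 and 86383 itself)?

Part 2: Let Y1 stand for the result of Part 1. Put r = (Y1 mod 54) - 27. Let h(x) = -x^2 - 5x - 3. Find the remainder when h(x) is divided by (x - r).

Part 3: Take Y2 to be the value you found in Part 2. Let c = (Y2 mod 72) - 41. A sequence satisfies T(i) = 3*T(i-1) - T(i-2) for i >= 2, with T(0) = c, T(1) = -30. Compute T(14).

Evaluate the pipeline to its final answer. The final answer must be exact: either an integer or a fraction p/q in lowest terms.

-8563186

Part 1: 86383 = 11 * 7853; sigma = (1 + 11) * (1 + 7853) = 12 * 7854 = 94248; answer 94248
Part 2: Y1 = 94248; r = -9; remainder = value at the root: -1*(-9)^2 - 5*(-9)^1 - 3 = (-81) + (45) + (-3) = -39; answer -39
Part 3: Y2 = -39; c = -8; T(2) = 3*(-30) - 1*(-8) = -82; iterating: T(2)=-82, T(3)=-216, T(4)=-566, T(5)=-1482, T(6)=-3880, T(7)=-10158, T(8)=-26594, T(9)=-69624, T(10)=-182278, T(11)=-477210, T(12)=-1249352, T(13)=-3270846, T(14)=-8563186; answer -8563186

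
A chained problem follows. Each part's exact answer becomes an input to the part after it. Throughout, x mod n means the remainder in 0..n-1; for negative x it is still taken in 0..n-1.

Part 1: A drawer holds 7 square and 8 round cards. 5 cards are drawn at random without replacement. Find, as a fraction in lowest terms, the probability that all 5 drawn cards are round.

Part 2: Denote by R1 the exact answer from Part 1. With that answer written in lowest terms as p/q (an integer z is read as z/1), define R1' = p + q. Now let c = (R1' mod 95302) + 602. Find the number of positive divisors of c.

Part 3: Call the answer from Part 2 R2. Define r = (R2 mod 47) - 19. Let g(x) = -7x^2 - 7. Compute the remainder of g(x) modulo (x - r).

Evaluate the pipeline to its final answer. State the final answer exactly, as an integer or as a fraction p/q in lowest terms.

Part 1: total draws C(15,5) = 3003; favorable C(8,5) = 56; P = 8/429; answer 8/429
Part 2: R1 = 8/429; threaded value p + q = 437; c = 1039; 1039 is prime, so its only divisors are 1 and 1039; count = 2; answer 2
Part 3: R2 = 2; r = -17; remainder = value at the root: -7*(-17)^2 - 7 = (-2023) + (-7) = -2030; answer -2030

-2030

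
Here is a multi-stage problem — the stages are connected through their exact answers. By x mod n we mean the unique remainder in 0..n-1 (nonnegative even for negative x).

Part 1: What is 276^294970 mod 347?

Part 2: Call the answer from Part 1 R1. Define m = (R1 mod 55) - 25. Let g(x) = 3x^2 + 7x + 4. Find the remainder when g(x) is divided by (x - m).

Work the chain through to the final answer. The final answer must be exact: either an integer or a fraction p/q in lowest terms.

44

Part 1: squarings mod 347: 276^1=276, 276^2=183, 276^4=177, 276^8=99, 276^16=85, 276^32=285, 276^64=27, 276^128=35, 276^256=184, 276^512=197, 276^1024=292, 276^2048=249, 276^4096=235, 276^8192=52, 276^16384=275, 276^32768=326, 276^65536=94, 276^131072=161, 276^262144=243; 276^294970 = 276^2 * 276^8 * 276^16 * 276^32 * 276^32768 * 276^262144 = 75 (mod 347); answer 75
Part 2: R1 = 75; m = -5; remainder = value at the root: 3*(-5)^2 + 7*(-5)^1 + 4 = (75) + (-35) + (4) = 44; answer 44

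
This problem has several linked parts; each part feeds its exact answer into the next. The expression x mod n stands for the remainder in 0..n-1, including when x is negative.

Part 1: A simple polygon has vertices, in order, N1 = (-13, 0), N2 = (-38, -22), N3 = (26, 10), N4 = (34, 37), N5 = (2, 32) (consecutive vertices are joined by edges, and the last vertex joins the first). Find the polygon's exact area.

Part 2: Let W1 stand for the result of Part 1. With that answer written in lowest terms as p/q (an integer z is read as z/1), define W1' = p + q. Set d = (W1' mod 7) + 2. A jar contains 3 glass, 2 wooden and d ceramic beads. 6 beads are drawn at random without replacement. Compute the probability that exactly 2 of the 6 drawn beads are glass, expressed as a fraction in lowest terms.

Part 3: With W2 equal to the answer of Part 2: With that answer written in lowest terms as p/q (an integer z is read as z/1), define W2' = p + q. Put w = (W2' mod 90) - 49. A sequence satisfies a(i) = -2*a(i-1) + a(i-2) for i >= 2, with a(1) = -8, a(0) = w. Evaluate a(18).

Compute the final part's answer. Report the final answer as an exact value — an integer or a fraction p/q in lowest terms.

1493278

Part 1: cross terms: (-13*-22 - -38*0)=286, (-38*10 - 26*-22)=192, (26*37 - 34*10)=622, (34*32 - 2*37)=1014, (2*0 - -13*32)=416; twice the area = |2530| = 2530; area = 1265; answer 1265
Part 2: W1 = 1265; threaded value p + q = 1266; d = 8; total draws C(13,6) = 1716; favorable C(3,2)*C(10,4) = 630; P = 105/286; answer 105/286
Part 3: W2 = 105/286; threaded value p + q = 391; w = -18; a(2) = -2*(-8) + 1*(-18) = -2; iterating: a(2)=-2, a(3)=-4, a(4)=6, a(5)=-16, a(6)=38, a(7)=-92, a(8)=222, a(9)=-536, a(10)=1294, a(11)=-3124, a(12)=7542, a(13)=-18208, a(14)=43958, a(15)=-106124, a(16)=256206, a(17)=-618536, a(18)=1493278; answer 1493278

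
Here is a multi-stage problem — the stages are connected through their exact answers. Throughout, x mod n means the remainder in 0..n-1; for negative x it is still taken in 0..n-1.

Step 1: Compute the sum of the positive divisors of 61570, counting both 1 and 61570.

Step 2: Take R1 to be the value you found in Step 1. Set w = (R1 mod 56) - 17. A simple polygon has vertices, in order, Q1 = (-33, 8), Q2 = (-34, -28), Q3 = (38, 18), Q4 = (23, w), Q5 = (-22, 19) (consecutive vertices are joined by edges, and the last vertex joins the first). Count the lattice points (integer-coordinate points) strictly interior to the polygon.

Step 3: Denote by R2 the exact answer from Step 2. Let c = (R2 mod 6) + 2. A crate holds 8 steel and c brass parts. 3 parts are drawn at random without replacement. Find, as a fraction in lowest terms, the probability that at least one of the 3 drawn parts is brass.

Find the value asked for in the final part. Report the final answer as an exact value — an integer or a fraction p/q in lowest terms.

115/143

Step 1: 61570 = 2 * 5 * 47 * 131; sigma = (1 + 2) * (1 + 5) * (1 + 47) * (1 + 131) = 3 * 6 * 48 * 132 = 114048; answer 114048
Step 2: R1 = 114048; w = 15; cross terms: (-33*-28 - -34*8)=1196, (-34*18 - 38*-28)=452, (38*15 - 23*18)=156, (23*19 - -22*15)=767, (-22*8 - -33*19)=451; twice the area = |3022| = 3022; area = 1511; boundary points = 1 + 2 + 3 + 1 + 11 = 18; strictly interior points = area - boundary/2 + 1 = 1503; answer 1503
Step 3: R2 = 1503; c = 5; total draws C(13,3) = 286; complement C(8,3) = 56; favorable 286 - 56 = 230; P = 115/143; answer 115/143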